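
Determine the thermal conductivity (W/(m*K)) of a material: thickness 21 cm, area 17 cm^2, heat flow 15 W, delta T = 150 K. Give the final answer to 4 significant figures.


k = Q*L / (A*dT)
L = 0.21 m, A = 1.7e-03 m^2
k = 15 * 0.21 / (1.7e-03 * 150)
k = 12.35 W/(m*K)


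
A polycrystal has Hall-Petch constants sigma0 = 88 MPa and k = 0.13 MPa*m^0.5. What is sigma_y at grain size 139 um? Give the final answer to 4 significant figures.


sigma_y = sigma0 + k / sqrt(d)
d = 139 um = 1.39e-04 m
sigma_y = 88 + 0.13 / sqrt(1.39e-04)
sigma_y = 99.03 MPa


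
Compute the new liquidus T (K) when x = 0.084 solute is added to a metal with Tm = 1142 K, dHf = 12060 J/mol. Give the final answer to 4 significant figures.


dT = R*Tm^2*x / dHf
dT = 8.314 * 1142^2 * 0.084 / 12060
dT = 75.5221 K
T_new = 1142 - 75.5221 = 1066 K


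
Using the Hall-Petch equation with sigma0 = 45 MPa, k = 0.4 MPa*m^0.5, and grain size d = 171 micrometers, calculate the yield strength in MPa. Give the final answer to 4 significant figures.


sigma_y = sigma0 + k / sqrt(d)
d = 171 um = 1.71e-04 m
sigma_y = 45 + 0.4 / sqrt(1.71e-04)
sigma_y = 75.59 MPa


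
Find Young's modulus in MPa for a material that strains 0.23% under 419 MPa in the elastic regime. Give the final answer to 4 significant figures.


E = sigma / epsilon
epsilon = 0.23% = 2.3e-03
E = 419 / 2.3e-03
E = 182200 MPa


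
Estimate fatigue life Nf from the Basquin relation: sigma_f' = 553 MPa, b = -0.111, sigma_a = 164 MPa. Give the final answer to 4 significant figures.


sigma_a = sigma_f' * (2*Nf)^b
2*Nf = (sigma_a / sigma_f')^(1/b)
2*Nf = (164 / 553)^(1/-0.111)
2*Nf = 56975.4
Nf = 28490 cycles


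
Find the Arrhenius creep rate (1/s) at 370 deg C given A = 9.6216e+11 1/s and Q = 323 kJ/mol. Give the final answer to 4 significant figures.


rate = A * exp(-Q / (R*T))
T = 370 + 273.15 = 643.15 K
rate = 9.6216e+11 * exp(-323e3 / (8.314 * 643.15))
rate = 5.614e-15 1/s


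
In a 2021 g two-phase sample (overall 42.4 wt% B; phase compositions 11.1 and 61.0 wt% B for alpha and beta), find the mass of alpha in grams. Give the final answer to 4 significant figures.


f_alpha = (C_beta - C0) / (C_beta - C_alpha)
f_alpha = (61.0 - 42.4) / (61.0 - 11.1) = 0.372745
m_alpha = f_alpha * m_total = 0.372745 * 2021 = 753.3 g


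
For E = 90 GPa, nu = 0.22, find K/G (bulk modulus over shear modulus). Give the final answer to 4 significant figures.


G = E / (2*(1+nu))
G = 90 / (2*(1+0.22)) = 36.8852 GPa
K = E / (3*(1-2*nu))
K = 90 / (3*(1-2*0.22)) = 53.5714 GPa
K/G = 53.5714 / 36.8852 = 1.452


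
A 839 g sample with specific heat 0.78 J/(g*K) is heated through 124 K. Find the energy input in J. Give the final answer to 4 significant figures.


Q = m * cp * dT
Q = 839 * 0.78 * 124
Q = 81150 J


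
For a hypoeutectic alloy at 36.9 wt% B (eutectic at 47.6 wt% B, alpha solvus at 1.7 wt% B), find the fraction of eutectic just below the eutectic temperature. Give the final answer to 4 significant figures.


f_primary = (C_e - C0) / (C_e - C_alpha_max)
f_primary = (47.6 - 36.9) / (47.6 - 1.7)
f_primary = 0.233115
f_eutectic = 1 - 0.233115 = 0.7669


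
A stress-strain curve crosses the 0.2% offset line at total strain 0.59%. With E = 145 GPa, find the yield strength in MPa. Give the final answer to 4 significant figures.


Offset strain = 0.002
Elastic strain at yield = total_strain - offset = 5.9e-03 - 0.002 = 3.9e-03
sigma_y = E * elastic_strain = 145000 * 3.9e-03
sigma_y = 565.5 MPa


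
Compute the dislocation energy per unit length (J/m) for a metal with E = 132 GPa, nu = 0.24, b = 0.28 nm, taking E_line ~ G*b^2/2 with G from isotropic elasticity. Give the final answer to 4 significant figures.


Step 1: G = E / (2*(1+nu))
G = 132 / (2*(1+0.24)) = 53.2258 GPa = 5.32258e+10 Pa
Step 2: E_line = G*b^2/2
b = 0.28 nm = 2.8e-10 m
E_line = 0.5 * 5.32258e+10 * (2.8e-10)^2 = 2.086e-09 J/m


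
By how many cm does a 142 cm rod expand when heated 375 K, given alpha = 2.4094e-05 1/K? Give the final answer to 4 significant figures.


dL = L0 * alpha * dT
dL = 142 * 2.4094e-05 * 375
dL = 1.283 cm


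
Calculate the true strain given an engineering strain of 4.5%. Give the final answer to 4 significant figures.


epsilon_true = ln(1 + epsilon_eng)
epsilon_true = ln(1 + 0.045)
epsilon_true = 0.04402


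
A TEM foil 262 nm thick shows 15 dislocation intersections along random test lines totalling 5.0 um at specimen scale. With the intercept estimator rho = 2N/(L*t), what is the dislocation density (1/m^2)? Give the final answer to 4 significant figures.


rho = 2N / (L * t)
L = 5.0 um = 5e-06 m, t = 262 nm = 2.62e-07 m
rho = 2 * 15 / (5e-06 * 2.62e-07)
rho = 2.29e+13 1/m^2


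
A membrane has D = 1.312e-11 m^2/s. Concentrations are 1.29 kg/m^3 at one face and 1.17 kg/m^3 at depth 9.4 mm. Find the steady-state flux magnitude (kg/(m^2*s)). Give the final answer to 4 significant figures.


J = -D * (dC/dx) = D * (C1 - C2) / dx
J = 1.312e-11 * (1.29 - 1.17) / 9.4e-03
J = 1.675e-10 kg/(m^2*s)


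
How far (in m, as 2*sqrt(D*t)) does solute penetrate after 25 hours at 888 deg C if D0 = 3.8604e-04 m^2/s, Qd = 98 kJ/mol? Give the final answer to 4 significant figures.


Step 1: D = D0 * exp(-Qd/(R*T))
T = 1161.15 K
D = 3.8604e-04 * exp(-98e3 / (8.314 * 1161.15)) = 1.50632e-08 m^2/s
Step 2: L = 2*sqrt(D*t)
t = 25 h = 90000 s
L = 2*sqrt(1.50632e-08 * 90000) = 0.07364 m


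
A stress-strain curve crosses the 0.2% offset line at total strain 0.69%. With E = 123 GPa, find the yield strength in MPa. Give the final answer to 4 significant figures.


Offset strain = 0.002
Elastic strain at yield = total_strain - offset = 6.9e-03 - 0.002 = 4.9e-03
sigma_y = E * elastic_strain = 123000 * 4.9e-03
sigma_y = 602.7 MPa


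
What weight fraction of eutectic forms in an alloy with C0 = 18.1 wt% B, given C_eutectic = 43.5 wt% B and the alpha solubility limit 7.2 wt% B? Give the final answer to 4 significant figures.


f_primary = (C_e - C0) / (C_e - C_alpha_max)
f_primary = (43.5 - 18.1) / (43.5 - 7.2)
f_primary = 0.699725
f_eutectic = 1 - 0.699725 = 0.3003


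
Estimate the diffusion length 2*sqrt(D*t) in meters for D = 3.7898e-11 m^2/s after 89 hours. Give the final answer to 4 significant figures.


t = 89 hr = 320400 s
Diffusion length = 2*sqrt(D*t)
= 2*sqrt(3.7898e-11 * 320400)
= 6.969e-03 m


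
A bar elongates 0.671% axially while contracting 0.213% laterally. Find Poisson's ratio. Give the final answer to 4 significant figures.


nu = -epsilon_lat / epsilon_axial
Lateral strain is contraction (negative), so using magnitudes:
nu = 0.213 / 0.671
nu = 0.3174


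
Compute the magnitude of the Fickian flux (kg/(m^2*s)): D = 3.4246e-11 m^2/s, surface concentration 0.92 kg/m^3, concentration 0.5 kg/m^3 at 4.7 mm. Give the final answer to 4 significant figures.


J = -D * (dC/dx) = D * (C1 - C2) / dx
J = 3.4246e-11 * (0.92 - 0.5) / 4.7e-03
J = 3.06e-09 kg/(m^2*s)


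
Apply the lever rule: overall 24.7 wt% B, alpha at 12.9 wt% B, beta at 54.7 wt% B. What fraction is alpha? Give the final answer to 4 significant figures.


f_alpha = (C_beta - C0) / (C_beta - C_alpha)
f_alpha = (54.7 - 24.7) / (54.7 - 12.9)
f_alpha = 0.7177


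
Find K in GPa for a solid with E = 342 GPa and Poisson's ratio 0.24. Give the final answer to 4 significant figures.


K = E / (3*(1-2*nu))
K = 342 / (3*(1-2*0.24))
K = 219.2 GPa


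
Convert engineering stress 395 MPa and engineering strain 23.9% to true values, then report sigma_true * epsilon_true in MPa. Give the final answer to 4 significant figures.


sigma_true = sigma_eng * (1 + epsilon_eng)
sigma_true = 395 * (1 + 0.239) = 489.405 MPa
epsilon_true = ln(1 + epsilon_eng)
epsilon_true = ln(1 + 0.239) = 0.214305
sigma_true * epsilon_true = 489.405 * 0.214305 = 104.9 MPa


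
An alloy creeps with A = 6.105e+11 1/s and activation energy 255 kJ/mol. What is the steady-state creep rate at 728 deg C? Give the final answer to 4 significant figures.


rate = A * exp(-Q / (R*T))
T = 728 + 273.15 = 1001.15 K
rate = 6.105e+11 * exp(-255e3 / (8.314 * 1001.15))
rate = 0.03025 1/s


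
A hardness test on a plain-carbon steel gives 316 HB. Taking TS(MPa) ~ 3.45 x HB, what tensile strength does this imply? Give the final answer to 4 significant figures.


TS (MPa) = 3.45 * HB
TS = 3.45 * 316
TS = 1090 MPa


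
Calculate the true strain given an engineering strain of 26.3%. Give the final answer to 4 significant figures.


epsilon_true = ln(1 + epsilon_eng)
epsilon_true = ln(1 + 0.263)
epsilon_true = 0.2335


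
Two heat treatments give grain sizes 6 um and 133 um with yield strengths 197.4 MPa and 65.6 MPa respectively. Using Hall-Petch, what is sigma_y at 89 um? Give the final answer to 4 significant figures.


sigma_y = sigma0 + k / sqrt(d)
1/sqrt(d1) = 1/sqrt(6e-06) = 408.248;  1/sqrt(d2) = 86.711
k = (sigma1 - sigma2) / (1/sqrt(d1) - 1/sqrt(d2)) = (197.4 - 65.6) / (408.248 - 86.711) = 0.409906 MPa*m^0.5
sigma0 = sigma1 - k/sqrt(d1) = 197.4 - 0.409906*408.248 = 30.0567 MPa
sigma_y(d3) = 30.0567 + 0.409906 / sqrt(8.9e-05) = 73.51 MPa


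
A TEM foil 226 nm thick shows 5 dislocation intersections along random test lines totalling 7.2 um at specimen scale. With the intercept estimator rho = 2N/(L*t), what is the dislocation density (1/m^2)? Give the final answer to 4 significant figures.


rho = 2N / (L * t)
L = 7.2 um = 7.2e-06 m, t = 226 nm = 2.26e-07 m
rho = 2 * 5 / (7.2e-06 * 2.26e-07)
rho = 6.146e+12 1/m^2


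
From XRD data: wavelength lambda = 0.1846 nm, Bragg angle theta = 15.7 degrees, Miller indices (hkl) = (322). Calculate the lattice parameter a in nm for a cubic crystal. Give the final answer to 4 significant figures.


d = lambda / (2*sin(theta))
d = 0.1846 / (2*sin(15.7 deg))
d = 0.341093 nm
a = d * sqrt(h^2+k^2+l^2) = 0.341093 * sqrt(17)
a = 1.406 nm


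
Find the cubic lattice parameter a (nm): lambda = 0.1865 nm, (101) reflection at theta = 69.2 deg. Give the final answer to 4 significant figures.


d = lambda / (2*sin(theta))
d = 0.1865 / (2*sin(69.2 deg))
d = 0.0997512 nm
a = d * sqrt(h^2+k^2+l^2) = 0.0997512 * sqrt(2)
a = 0.1411 nm


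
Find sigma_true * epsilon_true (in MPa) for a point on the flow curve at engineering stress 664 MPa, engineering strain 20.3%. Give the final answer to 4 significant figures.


sigma_true = sigma_eng * (1 + epsilon_eng)
sigma_true = 664 * (1 + 0.203) = 798.792 MPa
epsilon_true = ln(1 + epsilon_eng)
epsilon_true = ln(1 + 0.203) = 0.184818
sigma_true * epsilon_true = 798.792 * 0.184818 = 147.6 MPa


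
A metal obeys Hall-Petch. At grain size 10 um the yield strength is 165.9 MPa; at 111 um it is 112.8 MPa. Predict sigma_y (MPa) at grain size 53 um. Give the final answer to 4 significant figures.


sigma_y = sigma0 + k / sqrt(d)
1/sqrt(d1) = 1/sqrt(1e-05) = 316.228;  1/sqrt(d2) = 94.9158
k = (sigma1 - sigma2) / (1/sqrt(d1) - 1/sqrt(d2)) = (165.9 - 112.8) / (316.228 - 94.9158) = 0.239933 MPa*m^0.5
sigma0 = sigma1 - k/sqrt(d1) = 165.9 - 0.239933*316.228 = 90.0266 MPa
sigma_y(d3) = 90.0266 + 0.239933 / sqrt(5.3e-05) = 123 MPa


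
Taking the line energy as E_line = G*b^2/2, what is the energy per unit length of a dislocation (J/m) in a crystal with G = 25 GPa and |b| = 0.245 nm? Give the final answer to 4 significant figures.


E = G*b^2/2
b = 0.245 nm = 2.45e-10 m
G = 25 GPa = 2.5e+10 Pa
E = 0.5 * 2.5e+10 * (2.45e-10)^2
E = 7.503e-10 J/m


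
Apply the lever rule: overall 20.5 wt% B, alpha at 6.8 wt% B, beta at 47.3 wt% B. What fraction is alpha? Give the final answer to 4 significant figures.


f_alpha = (C_beta - C0) / (C_beta - C_alpha)
f_alpha = (47.3 - 20.5) / (47.3 - 6.8)
f_alpha = 0.6617


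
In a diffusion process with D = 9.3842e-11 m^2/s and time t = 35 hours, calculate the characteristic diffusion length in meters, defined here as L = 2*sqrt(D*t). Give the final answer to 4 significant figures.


t = 35 hr = 126000 s
Diffusion length = 2*sqrt(D*t)
= 2*sqrt(9.3842e-11 * 126000)
= 6.877e-03 m


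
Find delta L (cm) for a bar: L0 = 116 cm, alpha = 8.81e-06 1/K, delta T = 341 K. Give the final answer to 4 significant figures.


dL = L0 * alpha * dT
dL = 116 * 8.81e-06 * 341
dL = 0.3485 cm


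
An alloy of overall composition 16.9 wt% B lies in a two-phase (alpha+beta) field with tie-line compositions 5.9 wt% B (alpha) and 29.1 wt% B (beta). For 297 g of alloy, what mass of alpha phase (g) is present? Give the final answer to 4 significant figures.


f_alpha = (C_beta - C0) / (C_beta - C_alpha)
f_alpha = (29.1 - 16.9) / (29.1 - 5.9) = 0.525862
m_alpha = f_alpha * m_total = 0.525862 * 297 = 156.2 g


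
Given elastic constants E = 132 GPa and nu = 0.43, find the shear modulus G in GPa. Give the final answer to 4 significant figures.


G = E / (2*(1+nu))
G = 132 / (2*(1+0.43))
G = 46.15 GPa


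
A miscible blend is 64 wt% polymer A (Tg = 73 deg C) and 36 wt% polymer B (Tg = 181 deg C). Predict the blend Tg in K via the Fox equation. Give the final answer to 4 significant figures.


1/Tg = w1/Tg1 + w2/Tg2 (in Kelvin)
Tg1 = 346.15 K, Tg2 = 454.15 K
1/Tg = 0.64/346.15 + 0.36/454.15
Tg = 378.6 K


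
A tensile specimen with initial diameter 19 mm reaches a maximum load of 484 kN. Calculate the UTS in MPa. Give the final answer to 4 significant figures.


A0 = pi*(d/2)^2 = pi*(19/2)^2 = 283.529 mm^2
UTS = F_max / A0 = 484*1000 / 283.529
UTS = 1707 MPa


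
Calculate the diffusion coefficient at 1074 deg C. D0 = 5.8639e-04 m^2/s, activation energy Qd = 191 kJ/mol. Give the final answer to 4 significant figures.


D = D0 * exp(-Qd / (R*T))
T = 1347.15 K
D = 5.8639e-04 * exp(-191e3 / (8.314 * 1347.15))
D = 2.302e-11 m^2/s


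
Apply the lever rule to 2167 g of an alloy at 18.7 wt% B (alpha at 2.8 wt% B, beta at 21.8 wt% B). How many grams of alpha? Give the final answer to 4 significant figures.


f_alpha = (C_beta - C0) / (C_beta - C_alpha)
f_alpha = (21.8 - 18.7) / (21.8 - 2.8) = 0.163158
m_alpha = f_alpha * m_total = 0.163158 * 2167 = 353.6 g


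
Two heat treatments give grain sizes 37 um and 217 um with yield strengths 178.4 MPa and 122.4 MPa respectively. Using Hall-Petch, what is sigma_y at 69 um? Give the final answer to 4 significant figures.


sigma_y = sigma0 + k / sqrt(d)
1/sqrt(d1) = 1/sqrt(3.7e-05) = 164.399;  1/sqrt(d2) = 67.8844
k = (sigma1 - sigma2) / (1/sqrt(d1) - 1/sqrt(d2)) = (178.4 - 122.4) / (164.399 - 67.8844) = 0.580223 MPa*m^0.5
sigma0 = sigma1 - k/sqrt(d1) = 178.4 - 0.580223*164.399 = 83.0119 MPa
sigma_y(d3) = 83.0119 + 0.580223 / sqrt(6.9e-05) = 152.9 MPa


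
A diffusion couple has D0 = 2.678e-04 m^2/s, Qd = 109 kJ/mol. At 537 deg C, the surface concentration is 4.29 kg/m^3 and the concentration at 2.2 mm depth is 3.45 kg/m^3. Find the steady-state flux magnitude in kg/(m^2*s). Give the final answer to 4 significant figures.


Step 1: D = D0 * exp(-Qd/(R*T))
T = 537 + 273.15 = 810.15 K
D = 2.678e-04 * exp(-109e3 / (8.314 * 810.15)) = 2.51045e-11 m^2/s
Step 2: J = D * (C1 - C2) / dx
J = 2.51045e-11 * (4.29 - 3.45) / 2.2e-03
J = 9.585e-09 kg/(m^2*s)


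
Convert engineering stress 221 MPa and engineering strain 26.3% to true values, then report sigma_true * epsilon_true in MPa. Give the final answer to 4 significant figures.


sigma_true = sigma_eng * (1 + epsilon_eng)
sigma_true = 221 * (1 + 0.263) = 279.123 MPa
epsilon_true = ln(1 + epsilon_eng)
epsilon_true = ln(1 + 0.263) = 0.23349
sigma_true * epsilon_true = 279.123 * 0.23349 = 65.17 MPa


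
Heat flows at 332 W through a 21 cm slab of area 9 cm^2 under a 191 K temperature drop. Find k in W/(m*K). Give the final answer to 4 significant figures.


k = Q*L / (A*dT)
L = 0.21 m, A = 9e-04 m^2
k = 332 * 0.21 / (9e-04 * 191)
k = 405.6 W/(m*K)


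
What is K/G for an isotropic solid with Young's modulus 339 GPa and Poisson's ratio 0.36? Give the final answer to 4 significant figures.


G = E / (2*(1+nu))
G = 339 / (2*(1+0.36)) = 124.632 GPa
K = E / (3*(1-2*nu))
K = 339 / (3*(1-2*0.36)) = 403.571 GPa
K/G = 403.571 / 124.632 = 3.238


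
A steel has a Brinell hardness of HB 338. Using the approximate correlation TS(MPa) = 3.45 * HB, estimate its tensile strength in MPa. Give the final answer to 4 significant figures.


TS (MPa) = 3.45 * HB
TS = 3.45 * 338
TS = 1166 MPa


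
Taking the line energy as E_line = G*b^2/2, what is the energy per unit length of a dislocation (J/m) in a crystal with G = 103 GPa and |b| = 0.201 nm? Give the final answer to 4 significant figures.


E = G*b^2/2
b = 0.201 nm = 2.01e-10 m
G = 103 GPa = 1.03e+11 Pa
E = 0.5 * 1.03e+11 * (2.01e-10)^2
E = 2.081e-09 J/m


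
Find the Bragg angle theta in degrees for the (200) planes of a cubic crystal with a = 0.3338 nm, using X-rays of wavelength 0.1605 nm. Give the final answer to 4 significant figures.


d = a / sqrt(h^2+k^2+l^2)
d = 0.3338 / sqrt(4) = 0.1669 nm
lambda = 2*d*sin(theta)  =>  sin(theta) = lambda / (2*d)
sin(theta) = 0.1605 / (2 * 0.1669) = 0.480827
theta = 28.74 deg


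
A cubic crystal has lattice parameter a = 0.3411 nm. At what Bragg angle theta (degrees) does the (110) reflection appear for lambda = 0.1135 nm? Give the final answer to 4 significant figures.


d = a / sqrt(h^2+k^2+l^2)
d = 0.3411 / sqrt(2) = 0.241194 nm
lambda = 2*d*sin(theta)  =>  sin(theta) = lambda / (2*d)
sin(theta) = 0.1135 / (2 * 0.241194) = 0.235288
theta = 13.61 deg


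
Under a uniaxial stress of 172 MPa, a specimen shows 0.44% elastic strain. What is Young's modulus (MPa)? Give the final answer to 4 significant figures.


E = sigma / epsilon
epsilon = 0.44% = 4.4e-03
E = 172 / 4.4e-03
E = 39090 MPa


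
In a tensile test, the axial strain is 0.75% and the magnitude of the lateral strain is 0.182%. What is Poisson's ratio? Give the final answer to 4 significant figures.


nu = -epsilon_lat / epsilon_axial
Lateral strain is contraction (negative), so using magnitudes:
nu = 0.182 / 0.75
nu = 0.2427


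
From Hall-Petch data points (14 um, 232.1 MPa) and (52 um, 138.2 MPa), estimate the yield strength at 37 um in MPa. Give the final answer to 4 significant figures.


sigma_y = sigma0 + k / sqrt(d)
1/sqrt(d1) = 1/sqrt(1.4e-05) = 267.261;  1/sqrt(d2) = 138.675
k = (sigma1 - sigma2) / (1/sqrt(d1) - 1/sqrt(d2)) = (232.1 - 138.2) / (267.261 - 138.675) = 0.730249 MPa*m^0.5
sigma0 = sigma1 - k/sqrt(d1) = 232.1 - 0.730249*267.261 = 36.9326 MPa
sigma_y(d3) = 36.9326 + 0.730249 / sqrt(3.7e-05) = 157 MPa


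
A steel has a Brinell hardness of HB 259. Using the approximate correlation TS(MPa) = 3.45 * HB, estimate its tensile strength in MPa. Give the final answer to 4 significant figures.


TS (MPa) = 3.45 * HB
TS = 3.45 * 259
TS = 893.6 MPa


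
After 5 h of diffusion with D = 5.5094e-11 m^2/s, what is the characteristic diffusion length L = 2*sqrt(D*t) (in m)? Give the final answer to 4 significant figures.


t = 5 hr = 18000 s
Diffusion length = 2*sqrt(D*t)
= 2*sqrt(5.5094e-11 * 18000)
= 1.992e-03 m


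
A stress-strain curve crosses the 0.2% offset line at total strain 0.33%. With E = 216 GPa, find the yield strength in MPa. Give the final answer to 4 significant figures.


Offset strain = 0.002
Elastic strain at yield = total_strain - offset = 3.3e-03 - 0.002 = 1.3e-03
sigma_y = E * elastic_strain = 216000 * 1.3e-03
sigma_y = 280.8 MPa


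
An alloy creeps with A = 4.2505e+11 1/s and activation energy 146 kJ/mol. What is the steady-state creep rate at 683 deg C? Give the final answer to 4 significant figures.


rate = A * exp(-Q / (R*T))
T = 683 + 273.15 = 956.15 K
rate = 4.2505e+11 * exp(-146e3 / (8.314 * 956.15))
rate = 4489 1/s


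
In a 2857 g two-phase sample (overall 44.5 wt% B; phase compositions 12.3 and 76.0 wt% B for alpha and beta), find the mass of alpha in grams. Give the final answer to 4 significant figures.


f_alpha = (C_beta - C0) / (C_beta - C_alpha)
f_alpha = (76.0 - 44.5) / (76.0 - 12.3) = 0.494505
m_alpha = f_alpha * m_total = 0.494505 * 2857 = 1413 g


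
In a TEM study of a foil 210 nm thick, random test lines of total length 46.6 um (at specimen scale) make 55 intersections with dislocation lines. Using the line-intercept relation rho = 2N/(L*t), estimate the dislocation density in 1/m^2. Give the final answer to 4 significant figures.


rho = 2N / (L * t)
L = 46.6 um = 4.66e-05 m, t = 210 nm = 2.1e-07 m
rho = 2 * 55 / (4.66e-05 * 2.1e-07)
rho = 1.124e+13 1/m^2


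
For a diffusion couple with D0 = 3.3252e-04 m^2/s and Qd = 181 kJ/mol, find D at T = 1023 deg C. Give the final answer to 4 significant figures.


D = D0 * exp(-Qd / (R*T))
T = 1296.15 K
D = 3.3252e-04 * exp(-181e3 / (8.314 * 1296.15))
D = 1.688e-11 m^2/s


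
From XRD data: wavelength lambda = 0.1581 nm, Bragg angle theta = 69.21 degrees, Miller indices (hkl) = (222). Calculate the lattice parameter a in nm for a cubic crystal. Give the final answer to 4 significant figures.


d = lambda / (2*sin(theta))
d = 0.1581 / (2*sin(69.21 deg))
d = 0.0845556 nm
a = d * sqrt(h^2+k^2+l^2) = 0.0845556 * sqrt(12)
a = 0.2929 nm


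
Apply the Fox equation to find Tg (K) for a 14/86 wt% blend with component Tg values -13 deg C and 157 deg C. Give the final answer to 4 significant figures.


1/Tg = w1/Tg1 + w2/Tg2 (in Kelvin)
Tg1 = 260.15 K, Tg2 = 430.15 K
1/Tg = 0.14/260.15 + 0.86/430.15
Tg = 394.1 K


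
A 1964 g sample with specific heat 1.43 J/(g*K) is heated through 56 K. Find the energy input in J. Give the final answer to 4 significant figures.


Q = m * cp * dT
Q = 1964 * 1.43 * 56
Q = 157300 J


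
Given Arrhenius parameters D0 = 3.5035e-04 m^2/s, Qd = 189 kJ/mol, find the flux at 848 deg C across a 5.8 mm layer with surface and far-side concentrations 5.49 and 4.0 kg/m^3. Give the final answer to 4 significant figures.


Step 1: D = D0 * exp(-Qd/(R*T))
T = 848 + 273.15 = 1121.15 K
D = 3.5035e-04 * exp(-189e3 / (8.314 * 1121.15)) = 5.4781e-13 m^2/s
Step 2: J = D * (C1 - C2) / dx
J = 5.4781e-13 * (5.49 - 4.0) / 5.8e-03
J = 1.407e-10 kg/(m^2*s)


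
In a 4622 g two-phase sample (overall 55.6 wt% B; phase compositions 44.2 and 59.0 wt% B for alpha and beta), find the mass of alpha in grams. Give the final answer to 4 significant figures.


f_alpha = (C_beta - C0) / (C_beta - C_alpha)
f_alpha = (59.0 - 55.6) / (59.0 - 44.2) = 0.22973
m_alpha = f_alpha * m_total = 0.22973 * 4622 = 1062 g


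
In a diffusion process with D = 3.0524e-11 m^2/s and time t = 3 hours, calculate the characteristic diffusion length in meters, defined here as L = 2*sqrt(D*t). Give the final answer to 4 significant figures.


t = 3 hr = 10800 s
Diffusion length = 2*sqrt(D*t)
= 2*sqrt(3.0524e-11 * 10800)
= 1.148e-03 m


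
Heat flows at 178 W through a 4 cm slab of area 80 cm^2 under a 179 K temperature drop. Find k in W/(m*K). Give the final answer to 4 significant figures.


k = Q*L / (A*dT)
L = 0.04 m, A = 8e-03 m^2
k = 178 * 0.04 / (8e-03 * 179)
k = 4.972 W/(m*K)


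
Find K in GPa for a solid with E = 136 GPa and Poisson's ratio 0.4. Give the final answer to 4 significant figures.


K = E / (3*(1-2*nu))
K = 136 / (3*(1-2*0.4))
K = 226.7 GPa


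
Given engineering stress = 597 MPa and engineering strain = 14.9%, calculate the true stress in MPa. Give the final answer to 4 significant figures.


sigma_true = sigma_eng * (1 + epsilon_eng)
sigma_true = 597 * (1 + 0.149)
sigma_true = 686 MPa


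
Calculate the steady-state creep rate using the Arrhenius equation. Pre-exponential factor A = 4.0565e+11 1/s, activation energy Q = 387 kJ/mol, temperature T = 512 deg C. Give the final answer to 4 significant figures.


rate = A * exp(-Q / (R*T))
T = 512 + 273.15 = 785.15 K
rate = 4.0565e+11 * exp(-387e3 / (8.314 * 785.15))
rate = 7.258e-15 1/s


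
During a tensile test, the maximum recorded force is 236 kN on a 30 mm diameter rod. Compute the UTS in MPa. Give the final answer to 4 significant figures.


A0 = pi*(d/2)^2 = pi*(30/2)^2 = 706.858 mm^2
UTS = F_max / A0 = 236*1000 / 706.858
UTS = 333.9 MPa


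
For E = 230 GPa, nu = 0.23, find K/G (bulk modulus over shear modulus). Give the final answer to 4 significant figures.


G = E / (2*(1+nu))
G = 230 / (2*(1+0.23)) = 93.4959 GPa
K = E / (3*(1-2*nu))
K = 230 / (3*(1-2*0.23)) = 141.975 GPa
K/G = 141.975 / 93.4959 = 1.519


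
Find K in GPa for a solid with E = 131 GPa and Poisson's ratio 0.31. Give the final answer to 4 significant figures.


K = E / (3*(1-2*nu))
K = 131 / (3*(1-2*0.31))
K = 114.9 GPa


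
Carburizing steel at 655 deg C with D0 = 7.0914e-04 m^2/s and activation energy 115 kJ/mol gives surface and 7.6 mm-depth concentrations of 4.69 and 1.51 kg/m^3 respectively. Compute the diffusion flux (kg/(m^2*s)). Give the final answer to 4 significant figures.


Step 1: D = D0 * exp(-Qd/(R*T))
T = 655 + 273.15 = 928.15 K
D = 7.0914e-04 * exp(-115e3 / (8.314 * 928.15)) = 2.39057e-10 m^2/s
Step 2: J = D * (C1 - C2) / dx
J = 2.39057e-10 * (4.69 - 1.51) / 7.6e-03
J = 1e-07 kg/(m^2*s)


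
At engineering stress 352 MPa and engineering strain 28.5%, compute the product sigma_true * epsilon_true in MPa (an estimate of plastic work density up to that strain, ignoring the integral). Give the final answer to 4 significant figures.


sigma_true = sigma_eng * (1 + epsilon_eng)
sigma_true = 352 * (1 + 0.285) = 452.32 MPa
epsilon_true = ln(1 + epsilon_eng)
epsilon_true = ln(1 + 0.285) = 0.250759
sigma_true * epsilon_true = 452.32 * 0.250759 = 113.4 MPa


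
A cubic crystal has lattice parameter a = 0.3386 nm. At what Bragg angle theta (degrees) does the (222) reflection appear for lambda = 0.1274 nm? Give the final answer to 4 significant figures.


d = a / sqrt(h^2+k^2+l^2)
d = 0.3386 / sqrt(12) = 0.0977454 nm
lambda = 2*d*sin(theta)  =>  sin(theta) = lambda / (2*d)
sin(theta) = 0.1274 / (2 * 0.0977454) = 0.651693
theta = 40.67 deg


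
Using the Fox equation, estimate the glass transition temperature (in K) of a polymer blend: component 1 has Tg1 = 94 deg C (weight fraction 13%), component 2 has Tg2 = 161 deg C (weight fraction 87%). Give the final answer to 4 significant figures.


1/Tg = w1/Tg1 + w2/Tg2 (in Kelvin)
Tg1 = 367.15 K, Tg2 = 434.15 K
1/Tg = 0.13/367.15 + 0.87/434.15
Tg = 424.1 K


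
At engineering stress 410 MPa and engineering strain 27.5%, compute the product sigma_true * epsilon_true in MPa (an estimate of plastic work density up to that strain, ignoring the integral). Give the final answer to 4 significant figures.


sigma_true = sigma_eng * (1 + epsilon_eng)
sigma_true = 410 * (1 + 0.275) = 522.75 MPa
epsilon_true = ln(1 + epsilon_eng)
epsilon_true = ln(1 + 0.275) = 0.242946
sigma_true * epsilon_true = 522.75 * 0.242946 = 127 MPa


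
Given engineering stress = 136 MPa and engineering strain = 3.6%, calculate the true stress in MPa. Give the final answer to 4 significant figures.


sigma_true = sigma_eng * (1 + epsilon_eng)
sigma_true = 136 * (1 + 0.036)
sigma_true = 140.9 MPa


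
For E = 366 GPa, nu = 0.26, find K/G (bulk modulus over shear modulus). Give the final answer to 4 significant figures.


G = E / (2*(1+nu))
G = 366 / (2*(1+0.26)) = 145.238 GPa
K = E / (3*(1-2*nu))
K = 366 / (3*(1-2*0.26)) = 254.167 GPa
K/G = 254.167 / 145.238 = 1.75


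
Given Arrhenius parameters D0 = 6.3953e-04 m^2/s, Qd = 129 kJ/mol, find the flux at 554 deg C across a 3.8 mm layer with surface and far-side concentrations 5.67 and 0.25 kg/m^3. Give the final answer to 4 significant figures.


Step 1: D = D0 * exp(-Qd/(R*T))
T = 554 + 273.15 = 827.15 K
D = 6.3953e-04 * exp(-129e3 / (8.314 * 827.15)) = 4.56245e-12 m^2/s
Step 2: J = D * (C1 - C2) / dx
J = 4.56245e-12 * (5.67 - 0.25) / 3.8e-03
J = 6.507e-09 kg/(m^2*s)


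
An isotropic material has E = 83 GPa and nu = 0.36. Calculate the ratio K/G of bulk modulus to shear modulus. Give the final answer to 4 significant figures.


G = E / (2*(1+nu))
G = 83 / (2*(1+0.36)) = 30.5147 GPa
K = E / (3*(1-2*nu))
K = 83 / (3*(1-2*0.36)) = 98.8095 GPa
K/G = 98.8095 / 30.5147 = 3.238


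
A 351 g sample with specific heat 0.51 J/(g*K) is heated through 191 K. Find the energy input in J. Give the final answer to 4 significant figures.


Q = m * cp * dT
Q = 351 * 0.51 * 191
Q = 34190 J


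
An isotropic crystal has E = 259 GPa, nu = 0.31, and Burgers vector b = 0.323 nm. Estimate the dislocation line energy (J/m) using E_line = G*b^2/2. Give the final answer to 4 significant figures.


Step 1: G = E / (2*(1+nu))
G = 259 / (2*(1+0.31)) = 98.855 GPa = 9.8855e+10 Pa
Step 2: E_line = G*b^2/2
b = 0.323 nm = 3.23e-10 m
E_line = 0.5 * 9.8855e+10 * (3.23e-10)^2 = 5.157e-09 J/m


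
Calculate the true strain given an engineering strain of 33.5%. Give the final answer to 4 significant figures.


epsilon_true = ln(1 + epsilon_eng)
epsilon_true = ln(1 + 0.335)
epsilon_true = 0.2889


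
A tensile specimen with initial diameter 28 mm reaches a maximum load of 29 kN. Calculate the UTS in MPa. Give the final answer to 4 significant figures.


A0 = pi*(d/2)^2 = pi*(28/2)^2 = 615.752 mm^2
UTS = F_max / A0 = 29*1000 / 615.752
UTS = 47.1 MPa


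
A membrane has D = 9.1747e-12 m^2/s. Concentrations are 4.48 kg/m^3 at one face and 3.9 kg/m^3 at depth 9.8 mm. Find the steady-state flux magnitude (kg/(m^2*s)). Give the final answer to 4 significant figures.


J = -D * (dC/dx) = D * (C1 - C2) / dx
J = 9.1747e-12 * (4.48 - 3.9) / 9.8e-03
J = 5.43e-10 kg/(m^2*s)


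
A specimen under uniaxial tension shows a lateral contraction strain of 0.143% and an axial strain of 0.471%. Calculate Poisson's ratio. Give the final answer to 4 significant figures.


nu = -epsilon_lat / epsilon_axial
Lateral strain is contraction (negative), so using magnitudes:
nu = 0.143 / 0.471
nu = 0.3036


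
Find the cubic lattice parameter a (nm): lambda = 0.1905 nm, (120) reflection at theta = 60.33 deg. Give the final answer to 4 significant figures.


d = lambda / (2*sin(theta))
d = 0.1905 / (2*sin(60.33 deg))
d = 0.109623 nm
a = d * sqrt(h^2+k^2+l^2) = 0.109623 * sqrt(5)
a = 0.2451 nm


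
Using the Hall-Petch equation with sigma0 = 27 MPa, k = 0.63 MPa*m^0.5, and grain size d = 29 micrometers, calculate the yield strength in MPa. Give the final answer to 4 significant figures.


sigma_y = sigma0 + k / sqrt(d)
d = 29 um = 2.9e-05 m
sigma_y = 27 + 0.63 / sqrt(2.9e-05)
sigma_y = 144 MPa


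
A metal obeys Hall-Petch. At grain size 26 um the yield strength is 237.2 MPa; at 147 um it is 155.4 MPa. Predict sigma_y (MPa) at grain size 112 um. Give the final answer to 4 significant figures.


sigma_y = sigma0 + k / sqrt(d)
1/sqrt(d1) = 1/sqrt(2.6e-05) = 196.116;  1/sqrt(d2) = 82.4786
k = (sigma1 - sigma2) / (1/sqrt(d1) - 1/sqrt(d2)) = (237.2 - 155.4) / (196.116 - 82.4786) = 0.719833 MPa*m^0.5
sigma0 = sigma1 - k/sqrt(d1) = 237.2 - 0.719833*196.116 = 96.0292 MPa
sigma_y(d3) = 96.0292 + 0.719833 / sqrt(1.12e-04) = 164 MPa


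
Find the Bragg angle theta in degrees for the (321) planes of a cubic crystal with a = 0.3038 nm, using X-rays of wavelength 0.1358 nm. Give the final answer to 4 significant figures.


d = a / sqrt(h^2+k^2+l^2)
d = 0.3038 / sqrt(14) = 0.081194 nm
lambda = 2*d*sin(theta)  =>  sin(theta) = lambda / (2*d)
sin(theta) = 0.1358 / (2 * 0.081194) = 0.836269
theta = 56.75 deg


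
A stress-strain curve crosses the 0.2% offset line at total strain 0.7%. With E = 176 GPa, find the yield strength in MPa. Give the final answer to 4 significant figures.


Offset strain = 0.002
Elastic strain at yield = total_strain - offset = 7e-03 - 0.002 = 5e-03
sigma_y = E * elastic_strain = 176000 * 5e-03
sigma_y = 880 MPa


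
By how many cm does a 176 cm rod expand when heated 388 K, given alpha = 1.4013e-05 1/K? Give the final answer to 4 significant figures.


dL = L0 * alpha * dT
dL = 176 * 1.4013e-05 * 388
dL = 0.9569 cm


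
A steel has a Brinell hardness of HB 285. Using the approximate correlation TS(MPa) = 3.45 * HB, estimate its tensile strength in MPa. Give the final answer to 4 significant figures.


TS (MPa) = 3.45 * HB
TS = 3.45 * 285
TS = 983.3 MPa


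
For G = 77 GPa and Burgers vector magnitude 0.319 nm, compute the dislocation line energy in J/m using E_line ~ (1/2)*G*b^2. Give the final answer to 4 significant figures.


E = G*b^2/2
b = 0.319 nm = 3.19e-10 m
G = 77 GPa = 7.7e+10 Pa
E = 0.5 * 7.7e+10 * (3.19e-10)^2
E = 3.918e-09 J/m


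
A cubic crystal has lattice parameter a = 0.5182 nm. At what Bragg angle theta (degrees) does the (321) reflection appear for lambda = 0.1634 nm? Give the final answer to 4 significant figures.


d = a / sqrt(h^2+k^2+l^2)
d = 0.5182 / sqrt(14) = 0.138495 nm
lambda = 2*d*sin(theta)  =>  sin(theta) = lambda / (2*d)
sin(theta) = 0.1634 / (2 * 0.138495) = 0.589914
theta = 36.15 deg


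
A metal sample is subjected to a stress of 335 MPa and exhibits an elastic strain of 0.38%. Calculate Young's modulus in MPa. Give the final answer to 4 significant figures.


E = sigma / epsilon
epsilon = 0.38% = 3.8e-03
E = 335 / 3.8e-03
E = 88160 MPa


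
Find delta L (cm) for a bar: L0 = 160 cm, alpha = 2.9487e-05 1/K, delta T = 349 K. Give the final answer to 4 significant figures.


dL = L0 * alpha * dT
dL = 160 * 2.9487e-05 * 349
dL = 1.647 cm


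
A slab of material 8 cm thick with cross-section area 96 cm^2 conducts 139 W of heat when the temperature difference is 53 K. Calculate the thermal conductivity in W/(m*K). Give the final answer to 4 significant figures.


k = Q*L / (A*dT)
L = 0.08 m, A = 9.6e-03 m^2
k = 139 * 0.08 / (9.6e-03 * 53)
k = 21.86 W/(m*K)


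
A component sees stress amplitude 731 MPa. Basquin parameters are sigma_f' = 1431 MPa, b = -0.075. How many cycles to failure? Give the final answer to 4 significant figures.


sigma_a = sigma_f' * (2*Nf)^b
2*Nf = (sigma_a / sigma_f')^(1/b)
2*Nf = (731 / 1431)^(1/-0.075)
2*Nf = 7755.86
Nf = 3878 cycles


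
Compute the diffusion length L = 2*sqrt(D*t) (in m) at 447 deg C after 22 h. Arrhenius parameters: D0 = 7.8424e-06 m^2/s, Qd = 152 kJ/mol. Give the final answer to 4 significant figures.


Step 1: D = D0 * exp(-Qd/(R*T))
T = 720.15 K
D = 7.8424e-06 * exp(-152e3 / (8.314 * 720.15)) = 7.39665e-17 m^2/s
Step 2: L = 2*sqrt(D*t)
t = 22 h = 79200 s
L = 2*sqrt(7.39665e-17 * 79200) = 4.841e-06 m


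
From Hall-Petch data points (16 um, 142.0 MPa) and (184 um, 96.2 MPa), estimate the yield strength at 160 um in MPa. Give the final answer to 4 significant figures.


sigma_y = sigma0 + k / sqrt(d)
1/sqrt(d1) = 1/sqrt(1.6e-05) = 250;  1/sqrt(d2) = 73.721
k = (sigma1 - sigma2) / (1/sqrt(d1) - 1/sqrt(d2)) = (142.0 - 96.2) / (250 - 73.721) = 0.259815 MPa*m^0.5
sigma0 = sigma1 - k/sqrt(d1) = 142.0 - 0.259815*250 = 77.0462 MPa
sigma_y(d3) = 77.0462 + 0.259815 / sqrt(1.6e-04) = 97.59 MPa


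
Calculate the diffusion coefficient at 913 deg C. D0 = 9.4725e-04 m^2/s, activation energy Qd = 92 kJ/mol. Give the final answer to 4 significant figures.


D = D0 * exp(-Qd / (R*T))
T = 1186.15 K
D = 9.4725e-04 * exp(-92e3 / (8.314 * 1186.15))
D = 8.412e-08 m^2/s


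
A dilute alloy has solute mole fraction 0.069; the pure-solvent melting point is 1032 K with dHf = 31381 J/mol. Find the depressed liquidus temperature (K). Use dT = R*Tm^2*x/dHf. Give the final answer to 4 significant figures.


dT = R*Tm^2*x / dHf
dT = 8.314 * 1032^2 * 0.069 / 31381
dT = 19.4694 K
T_new = 1032 - 19.4694 = 1013 K


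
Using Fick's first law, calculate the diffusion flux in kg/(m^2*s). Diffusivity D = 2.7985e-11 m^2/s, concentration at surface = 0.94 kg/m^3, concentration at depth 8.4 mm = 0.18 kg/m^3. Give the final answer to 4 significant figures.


J = -D * (dC/dx) = D * (C1 - C2) / dx
J = 2.7985e-11 * (0.94 - 0.18) / 8.4e-03
J = 2.532e-09 kg/(m^2*s)


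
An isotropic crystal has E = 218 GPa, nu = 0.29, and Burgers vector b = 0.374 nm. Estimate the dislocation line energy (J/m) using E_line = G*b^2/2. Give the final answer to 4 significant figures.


Step 1: G = E / (2*(1+nu))
G = 218 / (2*(1+0.29)) = 84.4961 GPa = 8.44961e+10 Pa
Step 2: E_line = G*b^2/2
b = 0.374 nm = 3.74e-10 m
E_line = 0.5 * 8.44961e+10 * (3.74e-10)^2 = 5.909e-09 J/m


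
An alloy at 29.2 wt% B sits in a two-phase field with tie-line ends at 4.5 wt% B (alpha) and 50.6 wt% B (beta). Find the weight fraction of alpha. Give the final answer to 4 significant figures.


f_alpha = (C_beta - C0) / (C_beta - C_alpha)
f_alpha = (50.6 - 29.2) / (50.6 - 4.5)
f_alpha = 0.4642


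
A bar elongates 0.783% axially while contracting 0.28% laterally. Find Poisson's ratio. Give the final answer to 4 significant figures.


nu = -epsilon_lat / epsilon_axial
Lateral strain is contraction (negative), so using magnitudes:
nu = 0.28 / 0.783
nu = 0.3576


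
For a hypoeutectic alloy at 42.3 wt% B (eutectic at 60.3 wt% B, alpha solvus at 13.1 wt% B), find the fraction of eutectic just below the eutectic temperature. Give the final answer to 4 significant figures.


f_primary = (C_e - C0) / (C_e - C_alpha_max)
f_primary = (60.3 - 42.3) / (60.3 - 13.1)
f_primary = 0.381356
f_eutectic = 1 - 0.381356 = 0.6186


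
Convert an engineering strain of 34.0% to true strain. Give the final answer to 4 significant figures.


epsilon_true = ln(1 + epsilon_eng)
epsilon_true = ln(1 + 0.34)
epsilon_true = 0.2927


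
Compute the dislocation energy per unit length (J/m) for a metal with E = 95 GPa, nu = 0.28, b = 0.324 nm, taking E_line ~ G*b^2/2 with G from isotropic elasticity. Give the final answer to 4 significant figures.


Step 1: G = E / (2*(1+nu))
G = 95 / (2*(1+0.28)) = 37.1094 GPa = 3.71094e+10 Pa
Step 2: E_line = G*b^2/2
b = 0.324 nm = 3.24e-10 m
E_line = 0.5 * 3.71094e+10 * (3.24e-10)^2 = 1.948e-09 J/m


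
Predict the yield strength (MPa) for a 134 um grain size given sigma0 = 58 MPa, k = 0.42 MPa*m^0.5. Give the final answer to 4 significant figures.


sigma_y = sigma0 + k / sqrt(d)
d = 134 um = 1.34e-04 m
sigma_y = 58 + 0.42 / sqrt(1.34e-04)
sigma_y = 94.28 MPa


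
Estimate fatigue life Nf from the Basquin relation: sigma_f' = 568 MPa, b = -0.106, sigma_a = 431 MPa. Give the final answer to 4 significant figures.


sigma_a = sigma_f' * (2*Nf)^b
2*Nf = (sigma_a / sigma_f')^(1/b)
2*Nf = (431 / 568)^(1/-0.106)
2*Nf = 13.5163
Nf = 6.758 cycles


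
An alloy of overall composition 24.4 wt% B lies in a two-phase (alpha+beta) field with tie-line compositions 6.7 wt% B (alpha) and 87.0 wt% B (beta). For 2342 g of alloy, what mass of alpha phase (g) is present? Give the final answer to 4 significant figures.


f_alpha = (C_beta - C0) / (C_beta - C_alpha)
f_alpha = (87.0 - 24.4) / (87.0 - 6.7) = 0.779577
m_alpha = f_alpha * m_total = 0.779577 * 2342 = 1826 g


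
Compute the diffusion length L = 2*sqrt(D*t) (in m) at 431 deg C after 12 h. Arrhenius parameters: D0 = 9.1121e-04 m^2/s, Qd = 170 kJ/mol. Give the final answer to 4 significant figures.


Step 1: D = D0 * exp(-Qd/(R*T))
T = 704.15 K
D = 9.1121e-04 * exp(-170e3 / (8.314 * 704.15)) = 2.23034e-16 m^2/s
Step 2: L = 2*sqrt(D*t)
t = 12 h = 43200 s
L = 2*sqrt(2.23034e-16 * 43200) = 6.208e-06 m


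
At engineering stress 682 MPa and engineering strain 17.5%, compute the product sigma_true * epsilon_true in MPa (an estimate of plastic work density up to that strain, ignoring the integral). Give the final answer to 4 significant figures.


sigma_true = sigma_eng * (1 + epsilon_eng)
sigma_true = 682 * (1 + 0.175) = 801.35 MPa
epsilon_true = ln(1 + epsilon_eng)
epsilon_true = ln(1 + 0.175) = 0.161268
sigma_true * epsilon_true = 801.35 * 0.161268 = 129.2 MPa


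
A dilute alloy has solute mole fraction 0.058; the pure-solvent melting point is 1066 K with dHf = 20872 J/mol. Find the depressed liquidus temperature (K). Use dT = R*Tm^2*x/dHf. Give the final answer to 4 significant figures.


dT = R*Tm^2*x / dHf
dT = 8.314 * 1066^2 * 0.058 / 20872
dT = 26.2536 K
T_new = 1066 - 26.2536 = 1040 K


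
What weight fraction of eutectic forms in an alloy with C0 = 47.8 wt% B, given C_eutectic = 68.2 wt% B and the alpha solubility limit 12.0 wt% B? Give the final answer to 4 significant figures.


f_primary = (C_e - C0) / (C_e - C_alpha_max)
f_primary = (68.2 - 47.8) / (68.2 - 12.0)
f_primary = 0.362989
f_eutectic = 1 - 0.362989 = 0.637
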